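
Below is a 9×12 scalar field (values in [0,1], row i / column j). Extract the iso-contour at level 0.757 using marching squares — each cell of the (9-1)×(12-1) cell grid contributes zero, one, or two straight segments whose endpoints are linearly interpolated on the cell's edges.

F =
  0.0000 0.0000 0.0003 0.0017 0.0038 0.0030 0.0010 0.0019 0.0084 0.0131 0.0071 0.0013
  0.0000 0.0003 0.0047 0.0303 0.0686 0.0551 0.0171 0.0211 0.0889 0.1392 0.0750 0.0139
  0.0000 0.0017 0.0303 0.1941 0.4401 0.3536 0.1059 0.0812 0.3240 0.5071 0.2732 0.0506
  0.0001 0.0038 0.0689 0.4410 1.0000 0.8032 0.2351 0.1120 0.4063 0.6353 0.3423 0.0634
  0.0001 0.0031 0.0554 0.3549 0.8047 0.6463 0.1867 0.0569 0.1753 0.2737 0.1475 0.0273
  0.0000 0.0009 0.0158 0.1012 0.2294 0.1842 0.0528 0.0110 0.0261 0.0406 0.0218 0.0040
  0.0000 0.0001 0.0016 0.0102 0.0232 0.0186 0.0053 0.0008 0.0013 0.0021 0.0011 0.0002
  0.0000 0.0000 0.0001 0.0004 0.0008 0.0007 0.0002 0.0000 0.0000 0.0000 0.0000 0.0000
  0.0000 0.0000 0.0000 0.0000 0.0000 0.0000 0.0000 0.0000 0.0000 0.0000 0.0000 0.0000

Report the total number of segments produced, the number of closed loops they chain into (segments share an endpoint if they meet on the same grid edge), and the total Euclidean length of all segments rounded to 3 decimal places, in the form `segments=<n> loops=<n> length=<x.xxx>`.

segments=8 loops=1 length=4.597

cell (2,3): code 0100 → (2.566,4.000)–(3.000,3.565)
cell (2,4): code 1100 → (2.897,5.000)–(2.566,4.000)
cell (2,5): code 1000 → (3.000,5.081)–(2.897,5.000)
cell (3,3): code 0110 → (3.000,3.565)–(4.000,3.894)
cell (3,4): code 1011 → (4.000,4.301)–(3.294,5.000)
cell (3,5): code 0001 → (3.294,5.000)–(3.000,5.081)
cell (4,3): code 0010 → (4.000,3.894)–(4.083,4.000)
cell (4,4): code 0001 → (4.083,4.000)–(4.000,4.301)
total: 8 segments, chained into 1 closed loop(s), length Σ = 4.596887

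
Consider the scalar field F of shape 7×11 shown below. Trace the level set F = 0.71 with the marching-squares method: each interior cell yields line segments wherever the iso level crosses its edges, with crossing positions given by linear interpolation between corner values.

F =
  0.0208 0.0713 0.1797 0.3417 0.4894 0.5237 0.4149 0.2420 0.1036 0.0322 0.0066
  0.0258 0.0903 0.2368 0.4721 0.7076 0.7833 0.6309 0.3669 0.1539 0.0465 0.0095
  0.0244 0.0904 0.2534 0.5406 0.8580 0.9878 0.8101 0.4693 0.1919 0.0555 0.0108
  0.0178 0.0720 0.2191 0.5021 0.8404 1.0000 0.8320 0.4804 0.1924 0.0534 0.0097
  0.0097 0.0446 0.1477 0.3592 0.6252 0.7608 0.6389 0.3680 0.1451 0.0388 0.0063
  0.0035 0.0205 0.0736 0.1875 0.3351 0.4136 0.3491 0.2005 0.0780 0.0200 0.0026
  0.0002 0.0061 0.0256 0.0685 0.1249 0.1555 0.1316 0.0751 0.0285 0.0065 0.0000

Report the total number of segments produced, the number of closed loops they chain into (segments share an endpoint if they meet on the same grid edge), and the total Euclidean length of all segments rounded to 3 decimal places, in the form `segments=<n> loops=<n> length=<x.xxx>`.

segments=14 loops=1 length=9.720

cell (0,4): code 0100 → (0.718,5.000)–(1.000,4.032)
cell (0,5): code 1000 → (1.000,5.481)–(0.718,5.000)
cell (1,3): code 0100 → (1.016,4.000)–(2.000,3.534)
cell (1,4): code 1110 → (1.000,4.032)–(1.016,4.000)
cell (1,5): code 1101 → (1.441,6.000)–(1.000,5.481)
cell (1,6): code 1000 → (2.000,6.294)–(1.441,6.000)
cell (2,3): code 0110 → (2.000,3.534)–(3.000,3.615)
cell (2,6): code 1001 → (3.000,6.347)–(2.000,6.294)
cell (3,3): code 0010 → (3.000,3.615)–(3.606,4.000)
cell (3,4): code 0111 → (3.606,4.000)–(4.000,4.625)
cell (3,5): code 1011 → (4.000,5.417)–(3.632,6.000)
cell (3,6): code 0001 → (3.632,6.000)–(3.000,6.347)
cell (4,4): code 0010 → (4.000,4.625)–(4.146,5.000)
cell (4,5): code 0001 → (4.146,5.000)–(4.000,5.417)
total: 14 segments, chained into 1 closed loop(s), length Σ = 9.719661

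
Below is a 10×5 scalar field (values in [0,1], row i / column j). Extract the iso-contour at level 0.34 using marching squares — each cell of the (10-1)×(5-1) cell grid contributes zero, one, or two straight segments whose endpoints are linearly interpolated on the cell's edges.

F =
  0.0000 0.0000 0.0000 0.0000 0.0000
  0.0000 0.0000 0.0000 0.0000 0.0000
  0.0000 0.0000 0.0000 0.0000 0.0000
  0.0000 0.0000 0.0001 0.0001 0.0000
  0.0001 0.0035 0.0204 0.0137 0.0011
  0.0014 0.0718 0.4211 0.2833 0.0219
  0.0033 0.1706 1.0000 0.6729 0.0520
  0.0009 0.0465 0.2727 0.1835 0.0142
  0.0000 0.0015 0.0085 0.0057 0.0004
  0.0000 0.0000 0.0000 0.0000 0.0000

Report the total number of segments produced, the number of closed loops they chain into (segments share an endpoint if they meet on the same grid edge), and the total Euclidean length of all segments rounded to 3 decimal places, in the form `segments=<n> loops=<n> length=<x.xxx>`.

cell (4,1): code 0100 → (4.798,2.000)–(5.000,1.768)
cell (4,2): code 1000 → (5.000,2.589)–(4.798,2.000)
cell (5,1): code 0110 → (5.000,1.768)–(6.000,1.204)
cell (5,2): code 1101 → (5.146,3.000)–(5.000,2.589)
cell (5,3): code 1000 → (6.000,3.536)–(5.146,3.000)
cell (6,1): code 0010 → (6.000,1.204)–(6.907,2.000)
cell (6,2): code 0011 → (6.907,2.000)–(6.680,3.000)
cell (6,3): code 0001 → (6.680,3.000)–(6.000,3.536)
total: 8 segments, chained into 1 closed loop(s), length Σ = 6.622009

segments=8 loops=1 length=6.622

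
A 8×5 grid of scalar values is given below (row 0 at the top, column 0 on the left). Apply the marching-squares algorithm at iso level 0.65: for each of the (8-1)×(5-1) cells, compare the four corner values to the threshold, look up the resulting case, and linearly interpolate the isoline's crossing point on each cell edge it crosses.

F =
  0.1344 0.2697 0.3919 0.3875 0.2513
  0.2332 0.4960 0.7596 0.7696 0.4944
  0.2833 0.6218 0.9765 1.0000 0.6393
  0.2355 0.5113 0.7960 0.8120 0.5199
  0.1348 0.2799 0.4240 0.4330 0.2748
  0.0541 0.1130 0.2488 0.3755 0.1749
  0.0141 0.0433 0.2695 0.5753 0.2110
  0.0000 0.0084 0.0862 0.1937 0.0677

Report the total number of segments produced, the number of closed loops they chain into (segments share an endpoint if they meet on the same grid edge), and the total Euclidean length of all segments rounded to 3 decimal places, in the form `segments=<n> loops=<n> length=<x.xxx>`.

cell (0,1): code 0100 → (0.702,2.000)–(1.000,1.584)
cell (0,2): code 1100 → (0.687,3.000)–(0.702,2.000)
cell (0,3): code 1000 → (1.000,3.435)–(0.687,3.000)
cell (1,1): code 0110 → (1.000,1.584)–(2.000,1.080)
cell (1,3): code 1001 → (2.000,3.970)–(1.000,3.435)
cell (2,1): code 0110 → (2.000,1.080)–(3.000,1.487)
cell (2,3): code 1001 → (3.000,3.555)–(2.000,3.970)
cell (3,1): code 0010 → (3.000,1.487)–(3.392,2.000)
cell (3,2): code 0011 → (3.392,2.000)–(3.427,3.000)
cell (3,3): code 0001 → (3.427,3.000)–(3.000,3.555)
total: 10 segments, chained into 1 closed loop(s), length Σ = 8.811366

segments=10 loops=1 length=8.811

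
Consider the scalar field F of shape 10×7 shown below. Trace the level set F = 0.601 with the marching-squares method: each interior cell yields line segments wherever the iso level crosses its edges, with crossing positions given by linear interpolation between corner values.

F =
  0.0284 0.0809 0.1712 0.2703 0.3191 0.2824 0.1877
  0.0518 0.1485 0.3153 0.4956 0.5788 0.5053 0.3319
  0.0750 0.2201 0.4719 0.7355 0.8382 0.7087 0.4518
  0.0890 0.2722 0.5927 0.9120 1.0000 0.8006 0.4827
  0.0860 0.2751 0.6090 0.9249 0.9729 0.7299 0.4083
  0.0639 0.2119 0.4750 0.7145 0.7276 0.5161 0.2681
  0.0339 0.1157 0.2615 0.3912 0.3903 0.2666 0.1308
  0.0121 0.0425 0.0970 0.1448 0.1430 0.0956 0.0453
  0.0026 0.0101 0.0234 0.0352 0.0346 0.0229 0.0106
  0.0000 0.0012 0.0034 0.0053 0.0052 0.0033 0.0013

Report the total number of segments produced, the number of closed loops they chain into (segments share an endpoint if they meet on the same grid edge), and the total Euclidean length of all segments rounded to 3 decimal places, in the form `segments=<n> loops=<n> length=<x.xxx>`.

cell (1,2): code 0100 → (1.439,3.000)–(2.000,2.490)
cell (1,3): code 1100 → (1.086,4.000)–(1.439,3.000)
cell (1,4): code 1100 → (1.471,5.000)–(1.086,4.000)
cell (1,5): code 1000 → (2.000,5.419)–(1.471,5.000)
cell (2,2): code 0110 → (2.000,2.490)–(3.000,2.026)
cell (2,5): code 1001 → (3.000,5.628)–(2.000,5.419)
cell (3,1): code 0100 → (3.509,2.000)–(4.000,1.976)
cell (3,2): code 1110 → (3.000,2.026)–(3.509,2.000)
cell (3,5): code 1001 → (4.000,5.401)–(3.000,5.628)
cell (4,1): code 0010 → (4.000,1.976)–(4.060,2.000)
cell (4,2): code 0111 → (4.060,2.000)–(5.000,2.526)
cell (4,4): code 1011 → (5.000,4.599)–(4.603,5.000)
cell (4,5): code 0001 → (4.603,5.000)–(4.000,5.401)
cell (5,2): code 0010 → (5.000,2.526)–(5.351,3.000)
cell (5,3): code 0011 → (5.351,3.000)–(5.375,4.000)
cell (5,4): code 0001 → (5.375,4.000)–(5.000,4.599)
total: 16 segments, chained into 1 closed loop(s), length Σ = 12.443246

segments=16 loops=1 length=12.443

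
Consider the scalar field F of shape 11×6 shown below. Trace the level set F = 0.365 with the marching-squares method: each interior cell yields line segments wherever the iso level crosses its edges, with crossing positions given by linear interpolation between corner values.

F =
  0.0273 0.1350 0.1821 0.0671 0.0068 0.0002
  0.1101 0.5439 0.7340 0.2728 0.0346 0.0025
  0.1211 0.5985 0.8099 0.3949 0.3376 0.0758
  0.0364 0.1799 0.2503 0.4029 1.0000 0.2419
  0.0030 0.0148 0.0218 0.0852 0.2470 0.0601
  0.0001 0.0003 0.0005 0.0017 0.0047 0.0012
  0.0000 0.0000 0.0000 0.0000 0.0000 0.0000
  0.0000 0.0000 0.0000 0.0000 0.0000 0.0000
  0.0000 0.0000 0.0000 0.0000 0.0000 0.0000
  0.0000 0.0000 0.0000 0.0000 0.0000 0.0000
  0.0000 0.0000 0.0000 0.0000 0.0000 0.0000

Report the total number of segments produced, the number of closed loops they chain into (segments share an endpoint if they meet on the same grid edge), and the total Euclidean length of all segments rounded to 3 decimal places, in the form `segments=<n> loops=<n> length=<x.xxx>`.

segments=14 loops=1 length=12.031

cell (0,0): code 0100 → (0.562,1.000)–(1.000,0.588)
cell (0,1): code 1100 → (0.331,2.000)–(0.562,1.000)
cell (0,2): code 1000 → (1.000,2.800)–(0.331,2.000)
cell (1,0): code 0110 → (1.000,0.588)–(2.000,0.511)
cell (1,2): code 1101 → (1.755,3.000)–(1.000,2.800)
cell (1,3): code 1000 → (2.000,3.522)–(1.755,3.000)
cell (2,0): code 0010 → (2.000,0.511)–(2.558,1.000)
cell (2,1): code 0011 → (2.558,1.000)–(2.795,2.000)
cell (2,2): code 0111 → (2.795,2.000)–(3.000,2.752)
cell (2,3): code 1101 → (2.041,4.000)–(2.000,3.522)
cell (2,4): code 1000 → (3.000,4.838)–(2.041,4.000)
cell (3,2): code 0010 → (3.000,2.752)–(3.119,3.000)
cell (3,3): code 0011 → (3.119,3.000)–(3.843,4.000)
cell (3,4): code 0001 → (3.843,4.000)–(3.000,4.838)
total: 14 segments, chained into 1 closed loop(s), length Σ = 12.031158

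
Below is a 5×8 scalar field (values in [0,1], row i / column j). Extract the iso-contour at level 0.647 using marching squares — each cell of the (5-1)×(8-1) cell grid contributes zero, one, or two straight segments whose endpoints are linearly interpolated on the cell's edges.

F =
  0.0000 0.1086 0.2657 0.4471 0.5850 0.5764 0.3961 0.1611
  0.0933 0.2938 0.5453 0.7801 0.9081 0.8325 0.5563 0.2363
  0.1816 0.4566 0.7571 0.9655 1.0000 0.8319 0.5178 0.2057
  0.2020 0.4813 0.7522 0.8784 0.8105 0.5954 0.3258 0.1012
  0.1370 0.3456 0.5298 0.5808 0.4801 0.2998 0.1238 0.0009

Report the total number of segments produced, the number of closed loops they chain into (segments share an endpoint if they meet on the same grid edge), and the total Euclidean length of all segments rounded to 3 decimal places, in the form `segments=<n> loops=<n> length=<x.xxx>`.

cell (0,2): code 0100 → (0.600,3.000)–(1.000,2.433)
cell (0,3): code 1100 → (0.192,4.000)–(0.600,3.000)
cell (0,4): code 1100 → (0.276,5.000)–(0.192,4.000)
cell (0,5): code 1000 → (1.000,5.672)–(0.276,5.000)
cell (1,1): code 0100 → (1.480,2.000)–(2.000,1.634)
cell (1,2): code 1110 → (1.000,2.433)–(1.480,2.000)
cell (1,5): code 1001 → (2.000,5.589)–(1.000,5.672)
cell (2,1): code 0110 → (2.000,1.634)–(3.000,1.612)
cell (2,4): code 1011 → (3.000,4.760)–(2.782,5.000)
cell (2,5): code 0001 → (2.782,5.000)–(2.000,5.589)
cell (3,1): code 0010 → (3.000,1.612)–(3.473,2.000)
cell (3,2): code 0011 → (3.473,2.000)–(3.778,3.000)
cell (3,3): code 0011 → (3.778,3.000)–(3.495,4.000)
cell (3,4): code 0001 → (3.495,4.000)–(3.000,4.760)
total: 14 segments, chained into 1 closed loop(s), length Σ = 11.957858

segments=14 loops=1 length=11.958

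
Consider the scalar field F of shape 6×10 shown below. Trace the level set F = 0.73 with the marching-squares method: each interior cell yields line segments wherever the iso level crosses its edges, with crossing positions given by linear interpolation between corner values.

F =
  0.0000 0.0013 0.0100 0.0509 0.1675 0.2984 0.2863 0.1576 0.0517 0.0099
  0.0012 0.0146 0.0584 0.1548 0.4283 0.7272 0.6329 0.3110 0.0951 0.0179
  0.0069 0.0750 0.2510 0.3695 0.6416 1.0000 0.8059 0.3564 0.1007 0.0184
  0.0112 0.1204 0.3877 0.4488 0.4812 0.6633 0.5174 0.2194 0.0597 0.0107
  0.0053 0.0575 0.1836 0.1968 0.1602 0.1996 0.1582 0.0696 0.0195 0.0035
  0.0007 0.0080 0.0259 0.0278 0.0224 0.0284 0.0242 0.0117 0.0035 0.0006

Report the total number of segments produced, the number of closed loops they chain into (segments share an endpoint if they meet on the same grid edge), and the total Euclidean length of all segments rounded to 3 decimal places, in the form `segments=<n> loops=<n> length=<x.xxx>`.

cell (1,4): code 0100 → (1.010,5.000)–(2.000,4.247)
cell (1,5): code 1100 → (1.561,6.000)–(1.010,5.000)
cell (1,6): code 1000 → (2.000,6.169)–(1.561,6.000)
cell (2,4): code 0010 → (2.000,4.247)–(2.802,5.000)
cell (2,5): code 0011 → (2.802,5.000)–(2.263,6.000)
cell (2,6): code 0001 → (2.263,6.000)–(2.000,6.169)
total: 6 segments, chained into 1 closed loop(s), length Σ = 5.404484

segments=6 loops=1 length=5.404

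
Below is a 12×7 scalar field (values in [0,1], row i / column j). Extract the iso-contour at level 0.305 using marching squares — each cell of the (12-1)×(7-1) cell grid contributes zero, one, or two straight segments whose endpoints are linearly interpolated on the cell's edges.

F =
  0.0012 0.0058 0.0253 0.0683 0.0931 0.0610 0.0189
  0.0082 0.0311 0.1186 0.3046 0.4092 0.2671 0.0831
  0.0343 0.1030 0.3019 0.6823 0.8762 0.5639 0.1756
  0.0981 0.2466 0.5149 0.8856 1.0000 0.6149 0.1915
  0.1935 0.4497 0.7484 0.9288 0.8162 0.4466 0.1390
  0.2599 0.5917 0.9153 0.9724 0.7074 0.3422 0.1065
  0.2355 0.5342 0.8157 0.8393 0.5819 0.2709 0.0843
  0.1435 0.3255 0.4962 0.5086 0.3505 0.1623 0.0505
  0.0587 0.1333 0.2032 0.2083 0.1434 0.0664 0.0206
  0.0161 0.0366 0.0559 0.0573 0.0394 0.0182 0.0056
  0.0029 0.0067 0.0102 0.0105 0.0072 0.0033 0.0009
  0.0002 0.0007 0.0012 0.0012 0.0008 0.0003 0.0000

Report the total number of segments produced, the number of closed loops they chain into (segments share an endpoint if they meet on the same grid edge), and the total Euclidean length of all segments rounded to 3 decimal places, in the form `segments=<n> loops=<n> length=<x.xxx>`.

cell (0,3): code 0100 → (0.670,4.000)–(1.000,3.004)
cell (0,4): code 1000 → (1.000,4.733)–(0.670,4.000)
cell (1,2): code 0100 → (1.001,3.000)–(2.000,2.008)
cell (1,3): code 1110 → (1.000,3.004)–(1.001,3.000)
cell (1,4): code 1101 → (1.128,5.000)–(1.000,4.733)
cell (1,5): code 1000 → (2.000,5.667)–(1.128,5.000)
cell (2,1): code 0100 → (2.015,2.000)–(3.000,1.218)
cell (2,2): code 1110 → (2.000,2.008)–(2.015,2.000)
cell (2,5): code 1001 → (3.000,5.732)–(2.000,5.667)
cell (3,0): code 0100 → (3.288,1.000)–(4.000,0.435)
cell (3,1): code 1110 → (3.000,1.218)–(3.288,1.000)
cell (3,5): code 1001 → (4.000,5.460)–(3.000,5.732)
cell (4,0): code 0110 → (4.000,0.435)–(5.000,0.136)
cell (4,5): code 1001 → (5.000,5.158)–(4.000,5.460)
cell (5,0): code 0110 → (5.000,0.136)–(6.000,0.233)
cell (5,4): code 1011 → (6.000,4.890)–(5.522,5.000)
cell (5,5): code 0001 → (5.522,5.000)–(5.000,5.158)
cell (6,0): code 0110 → (6.000,0.233)–(7.000,0.887)
cell (6,4): code 1001 → (7.000,4.242)–(6.000,4.890)
cell (7,0): code 0010 → (7.000,0.887)–(7.107,1.000)
cell (7,1): code 0011 → (7.107,1.000)–(7.653,2.000)
cell (7,2): code 0011 → (7.653,2.000)–(7.678,3.000)
cell (7,3): code 0011 → (7.678,3.000)–(7.220,4.000)
cell (7,4): code 0001 → (7.220,4.000)–(7.000,4.242)
total: 24 segments, chained into 1 closed loop(s), length Σ = 19.479275

segments=24 loops=1 length=19.479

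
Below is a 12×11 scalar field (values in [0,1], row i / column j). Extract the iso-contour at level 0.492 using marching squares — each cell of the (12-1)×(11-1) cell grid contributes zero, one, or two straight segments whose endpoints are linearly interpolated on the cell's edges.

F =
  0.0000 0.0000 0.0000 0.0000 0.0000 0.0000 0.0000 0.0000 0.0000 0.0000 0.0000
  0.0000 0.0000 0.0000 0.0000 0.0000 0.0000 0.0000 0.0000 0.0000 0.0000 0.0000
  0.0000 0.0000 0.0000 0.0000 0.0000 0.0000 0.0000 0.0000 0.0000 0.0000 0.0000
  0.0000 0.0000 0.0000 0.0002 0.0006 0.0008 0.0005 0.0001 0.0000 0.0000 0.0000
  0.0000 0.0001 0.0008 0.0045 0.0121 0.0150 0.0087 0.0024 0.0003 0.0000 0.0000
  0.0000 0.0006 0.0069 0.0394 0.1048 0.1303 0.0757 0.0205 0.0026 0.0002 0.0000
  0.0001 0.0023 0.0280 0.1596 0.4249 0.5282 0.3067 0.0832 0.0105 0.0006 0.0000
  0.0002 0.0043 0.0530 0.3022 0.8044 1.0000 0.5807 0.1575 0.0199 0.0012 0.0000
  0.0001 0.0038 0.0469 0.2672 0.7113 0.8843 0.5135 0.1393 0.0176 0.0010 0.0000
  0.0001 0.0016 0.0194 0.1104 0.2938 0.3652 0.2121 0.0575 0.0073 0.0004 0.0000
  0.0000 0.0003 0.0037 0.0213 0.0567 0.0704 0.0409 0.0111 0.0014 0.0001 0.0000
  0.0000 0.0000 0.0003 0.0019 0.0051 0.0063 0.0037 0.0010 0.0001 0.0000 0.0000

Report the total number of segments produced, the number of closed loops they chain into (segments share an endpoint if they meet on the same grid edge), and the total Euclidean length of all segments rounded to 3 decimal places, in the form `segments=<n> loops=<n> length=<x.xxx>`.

cell (5,4): code 0100 → (5.909,5.000)–(6.000,4.650)
cell (5,5): code 1000 → (6.000,5.163)–(5.909,5.000)
cell (6,3): code 0100 → (6.177,4.000)–(7.000,3.378)
cell (6,4): code 1110 → (6.000,4.650)–(6.177,4.000)
cell (6,5): code 1101 → (6.676,6.000)–(6.000,5.163)
cell (6,6): code 1000 → (7.000,6.210)–(6.676,6.000)
cell (7,3): code 0110 → (7.000,3.378)–(8.000,3.506)
cell (7,6): code 1001 → (8.000,6.057)–(7.000,6.210)
cell (8,3): code 0010 → (8.000,3.506)–(8.525,4.000)
cell (8,4): code 0011 → (8.525,4.000)–(8.756,5.000)
cell (8,5): code 0011 → (8.756,5.000)–(8.071,6.000)
cell (8,6): code 0001 → (8.071,6.000)–(8.000,6.057)
total: 12 segments, chained into 1 closed loop(s), length Σ = 8.785696

segments=12 loops=1 length=8.786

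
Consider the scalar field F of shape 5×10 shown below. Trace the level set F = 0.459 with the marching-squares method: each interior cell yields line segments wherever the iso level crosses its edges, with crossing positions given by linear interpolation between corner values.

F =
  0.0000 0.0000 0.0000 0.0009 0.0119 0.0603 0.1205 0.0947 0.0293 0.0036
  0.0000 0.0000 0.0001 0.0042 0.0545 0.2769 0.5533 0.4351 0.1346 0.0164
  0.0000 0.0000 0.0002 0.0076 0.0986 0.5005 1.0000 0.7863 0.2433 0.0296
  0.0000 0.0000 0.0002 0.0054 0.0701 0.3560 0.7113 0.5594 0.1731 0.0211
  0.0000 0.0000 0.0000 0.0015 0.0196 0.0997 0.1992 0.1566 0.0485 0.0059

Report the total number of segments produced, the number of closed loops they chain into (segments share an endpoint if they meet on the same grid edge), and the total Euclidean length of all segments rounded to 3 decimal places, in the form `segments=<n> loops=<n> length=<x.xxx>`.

segments=12 loops=1 length=8.200

cell (0,5): code 0100 → (0.782,6.000)–(1.000,5.659)
cell (0,6): code 1000 → (1.000,6.798)–(0.782,6.000)
cell (1,4): code 0100 → (1.814,5.000)–(2.000,4.897)
cell (1,5): code 1110 → (1.000,5.659)–(1.814,5.000)
cell (1,6): code 1101 → (1.068,7.000)–(1.000,6.798)
cell (1,7): code 1000 → (2.000,7.603)–(1.068,7.000)
cell (2,4): code 0010 → (2.000,4.897)–(2.287,5.000)
cell (2,5): code 0111 → (2.287,5.000)–(3.000,5.290)
cell (2,7): code 1001 → (3.000,7.260)–(2.000,7.603)
cell (3,5): code 0010 → (3.000,5.290)–(3.493,6.000)
cell (3,6): code 0011 → (3.493,6.000)–(3.249,7.000)
cell (3,7): code 0001 → (3.249,7.000)–(3.000,7.260)
total: 12 segments, chained into 1 closed loop(s), length Σ = 8.200398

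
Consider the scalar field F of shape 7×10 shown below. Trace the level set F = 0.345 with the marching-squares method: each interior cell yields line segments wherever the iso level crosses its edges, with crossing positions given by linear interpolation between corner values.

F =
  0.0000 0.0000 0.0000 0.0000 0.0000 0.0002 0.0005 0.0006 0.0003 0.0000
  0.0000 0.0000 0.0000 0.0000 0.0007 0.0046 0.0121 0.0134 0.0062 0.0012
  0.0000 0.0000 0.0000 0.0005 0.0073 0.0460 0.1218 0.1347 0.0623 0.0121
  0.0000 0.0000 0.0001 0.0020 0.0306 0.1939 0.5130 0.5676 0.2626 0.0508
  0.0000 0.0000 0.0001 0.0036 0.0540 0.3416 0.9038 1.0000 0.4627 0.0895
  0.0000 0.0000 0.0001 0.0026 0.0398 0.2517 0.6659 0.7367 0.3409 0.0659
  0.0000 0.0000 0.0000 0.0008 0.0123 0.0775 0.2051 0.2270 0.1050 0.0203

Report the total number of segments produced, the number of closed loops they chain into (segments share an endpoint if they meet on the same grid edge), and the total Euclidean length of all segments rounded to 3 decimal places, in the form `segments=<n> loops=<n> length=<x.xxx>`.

segments=12 loops=1 length=10.212

cell (2,5): code 0100 → (2.571,6.000)–(3.000,5.474)
cell (2,6): code 1100 → (2.486,7.000)–(2.571,6.000)
cell (2,7): code 1000 → (3.000,7.730)–(2.486,7.000)
cell (3,5): code 0110 → (3.000,5.474)–(4.000,5.006)
cell (3,7): code 1101 → (3.412,8.000)–(3.000,7.730)
cell (3,8): code 1000 → (4.000,8.315)–(3.412,8.000)
cell (4,5): code 0110 → (4.000,5.006)–(5.000,5.225)
cell (4,7): code 1011 → (5.000,7.990)–(4.966,8.000)
cell (4,8): code 0001 → (4.966,8.000)–(4.000,8.315)
cell (5,5): code 0010 → (5.000,5.225)–(5.696,6.000)
cell (5,6): code 0011 → (5.696,6.000)–(5.768,7.000)
cell (5,7): code 0001 → (5.768,7.000)–(5.000,7.990)
total: 12 segments, chained into 1 closed loop(s), length Σ = 10.212362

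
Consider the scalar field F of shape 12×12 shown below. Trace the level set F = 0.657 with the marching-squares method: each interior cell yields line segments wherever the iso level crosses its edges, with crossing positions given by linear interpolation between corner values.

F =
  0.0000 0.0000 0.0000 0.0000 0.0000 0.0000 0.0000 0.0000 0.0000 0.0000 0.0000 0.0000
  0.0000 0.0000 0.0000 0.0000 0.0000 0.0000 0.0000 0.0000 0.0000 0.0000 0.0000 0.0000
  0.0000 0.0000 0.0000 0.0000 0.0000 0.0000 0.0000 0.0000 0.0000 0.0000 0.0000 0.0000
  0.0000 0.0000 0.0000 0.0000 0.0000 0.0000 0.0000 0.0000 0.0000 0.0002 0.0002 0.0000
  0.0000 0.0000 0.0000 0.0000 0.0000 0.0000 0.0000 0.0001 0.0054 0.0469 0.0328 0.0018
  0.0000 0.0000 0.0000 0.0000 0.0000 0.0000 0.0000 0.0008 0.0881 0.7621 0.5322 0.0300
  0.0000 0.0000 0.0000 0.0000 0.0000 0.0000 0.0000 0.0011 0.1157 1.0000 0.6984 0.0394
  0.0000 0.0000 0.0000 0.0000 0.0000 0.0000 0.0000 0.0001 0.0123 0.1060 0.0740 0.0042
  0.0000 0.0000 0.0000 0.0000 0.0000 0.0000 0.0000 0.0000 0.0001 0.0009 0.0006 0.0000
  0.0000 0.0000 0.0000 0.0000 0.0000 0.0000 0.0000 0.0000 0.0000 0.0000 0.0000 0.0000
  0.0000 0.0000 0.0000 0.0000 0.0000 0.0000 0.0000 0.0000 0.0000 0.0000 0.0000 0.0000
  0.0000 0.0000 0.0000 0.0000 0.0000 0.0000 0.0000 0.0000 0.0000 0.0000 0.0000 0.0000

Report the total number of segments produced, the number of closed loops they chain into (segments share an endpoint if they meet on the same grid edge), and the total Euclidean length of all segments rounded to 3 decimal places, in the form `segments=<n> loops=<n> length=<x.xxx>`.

segments=8 loops=1 length=4.591

cell (4,8): code 0100 → (4.853,9.000)–(5.000,8.844)
cell (4,9): code 1000 → (5.000,9.457)–(4.853,9.000)
cell (5,8): code 0110 → (5.000,8.844)–(6.000,8.612)
cell (5,9): code 1101 → (5.751,10.000)–(5.000,9.457)
cell (5,10): code 1000 → (6.000,10.063)–(5.751,10.000)
cell (6,8): code 0010 → (6.000,8.612)–(6.384,9.000)
cell (6,9): code 0011 → (6.384,9.000)–(6.066,10.000)
cell (6,10): code 0001 → (6.066,10.000)–(6.000,10.063)
total: 8 segments, chained into 1 closed loop(s), length Σ = 4.590541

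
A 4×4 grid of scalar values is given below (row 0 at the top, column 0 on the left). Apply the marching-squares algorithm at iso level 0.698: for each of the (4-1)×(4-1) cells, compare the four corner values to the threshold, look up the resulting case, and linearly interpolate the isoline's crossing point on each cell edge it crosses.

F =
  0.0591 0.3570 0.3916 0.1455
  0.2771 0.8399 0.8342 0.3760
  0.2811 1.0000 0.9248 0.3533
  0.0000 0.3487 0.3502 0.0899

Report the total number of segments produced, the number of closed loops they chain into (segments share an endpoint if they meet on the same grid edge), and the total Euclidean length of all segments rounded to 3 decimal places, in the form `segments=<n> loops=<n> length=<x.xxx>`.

cell (0,0): code 0100 → (0.706,1.000)–(1.000,0.748)
cell (0,1): code 1100 → (0.692,2.000)–(0.706,1.000)
cell (0,2): code 1000 → (1.000,2.297)–(0.692,2.000)
cell (1,0): code 0110 → (1.000,0.748)–(2.000,0.580)
cell (1,2): code 1001 → (2.000,2.397)–(1.000,2.297)
cell (2,0): code 0010 → (2.000,0.580)–(2.464,1.000)
cell (2,1): code 0011 → (2.464,1.000)–(2.395,2.000)
cell (2,2): code 0001 → (2.395,2.000)–(2.000,2.397)
total: 8 segments, chained into 1 closed loop(s), length Σ = 6.021869

segments=8 loops=1 length=6.022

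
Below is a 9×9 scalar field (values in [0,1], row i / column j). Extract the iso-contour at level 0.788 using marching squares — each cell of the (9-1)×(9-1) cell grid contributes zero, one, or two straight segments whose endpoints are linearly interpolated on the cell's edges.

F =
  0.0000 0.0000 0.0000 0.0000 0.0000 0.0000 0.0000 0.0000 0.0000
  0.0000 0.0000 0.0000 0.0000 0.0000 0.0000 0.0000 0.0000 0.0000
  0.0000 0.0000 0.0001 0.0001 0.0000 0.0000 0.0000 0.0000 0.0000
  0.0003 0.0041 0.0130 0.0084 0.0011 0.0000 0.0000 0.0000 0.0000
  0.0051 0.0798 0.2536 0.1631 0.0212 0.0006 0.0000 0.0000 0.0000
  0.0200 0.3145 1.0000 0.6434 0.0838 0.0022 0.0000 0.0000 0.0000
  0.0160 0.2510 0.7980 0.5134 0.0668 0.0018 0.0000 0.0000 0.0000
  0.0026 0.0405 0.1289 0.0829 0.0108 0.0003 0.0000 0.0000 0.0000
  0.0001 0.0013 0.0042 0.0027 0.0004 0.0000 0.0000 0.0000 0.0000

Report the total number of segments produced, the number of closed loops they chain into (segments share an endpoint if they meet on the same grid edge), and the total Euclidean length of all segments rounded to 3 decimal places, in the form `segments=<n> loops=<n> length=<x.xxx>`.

segments=6 loops=1 length=3.328

cell (4,1): code 0100 → (4.716,2.000)–(5.000,1.691)
cell (4,2): code 1000 → (5.000,2.595)–(4.716,2.000)
cell (5,1): code 0110 → (5.000,1.691)–(6.000,1.982)
cell (5,2): code 1001 → (6.000,2.035)–(5.000,2.595)
cell (6,1): code 0010 → (6.000,1.982)–(6.015,2.000)
cell (6,2): code 0001 → (6.015,2.000)–(6.000,2.035)
total: 6 segments, chained into 1 closed loop(s), length Σ = 3.327856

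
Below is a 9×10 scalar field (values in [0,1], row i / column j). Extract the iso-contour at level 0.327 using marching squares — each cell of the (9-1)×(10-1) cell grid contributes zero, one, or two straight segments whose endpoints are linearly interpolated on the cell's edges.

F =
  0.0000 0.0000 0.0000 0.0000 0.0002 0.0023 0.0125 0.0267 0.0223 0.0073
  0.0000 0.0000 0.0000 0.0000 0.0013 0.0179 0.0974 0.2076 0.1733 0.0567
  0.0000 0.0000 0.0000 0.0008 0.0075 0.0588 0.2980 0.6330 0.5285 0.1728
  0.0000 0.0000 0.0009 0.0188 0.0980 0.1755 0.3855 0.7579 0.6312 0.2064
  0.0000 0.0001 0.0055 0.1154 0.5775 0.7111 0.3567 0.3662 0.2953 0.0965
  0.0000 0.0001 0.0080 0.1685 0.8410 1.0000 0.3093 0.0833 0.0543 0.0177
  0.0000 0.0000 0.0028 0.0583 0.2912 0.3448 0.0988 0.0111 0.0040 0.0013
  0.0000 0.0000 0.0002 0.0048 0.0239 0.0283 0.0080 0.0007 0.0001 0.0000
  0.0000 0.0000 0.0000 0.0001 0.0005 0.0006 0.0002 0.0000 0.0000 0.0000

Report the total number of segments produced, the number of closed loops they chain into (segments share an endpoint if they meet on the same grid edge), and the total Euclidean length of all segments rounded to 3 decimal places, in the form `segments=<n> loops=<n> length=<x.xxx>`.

segments=20 loops=1 length=15.947

cell (1,6): code 0100 → (1.281,7.000)–(2.000,6.087)
cell (1,7): code 1100 → (1.433,8.000)–(1.281,7.000)
cell (1,8): code 1000 → (2.000,8.566)–(1.433,8.000)
cell (2,5): code 0100 → (2.331,6.000)–(3.000,5.721)
cell (2,6): code 1110 → (2.000,6.087)–(2.331,6.000)
cell (2,8): code 1001 → (3.000,8.716)–(2.000,8.566)
cell (3,3): code 0100 → (3.478,4.000)–(4.000,3.458)
cell (3,4): code 1100 → (3.283,5.000)–(3.478,4.000)
cell (3,5): code 1110 → (3.000,5.721)–(3.283,5.000)
cell (3,7): code 1011 → (4.000,7.553)–(3.906,8.000)
cell (3,8): code 0001 → (3.906,8.000)–(3.000,8.716)
cell (4,3): code 0110 → (4.000,3.458)–(5.000,3.236)
cell (4,5): code 1011 → (5.000,5.974)–(4.627,6.000)
cell (4,6): code 0011 → (4.627,6.000)–(4.139,7.000)
cell (4,7): code 0001 → (4.139,7.000)–(4.000,7.553)
cell (5,3): code 0010 → (5.000,3.236)–(5.935,4.000)
cell (5,4): code 0111 → (5.935,4.000)–(6.000,4.668)
cell (5,5): code 1001 → (6.000,5.072)–(5.000,5.974)
cell (6,4): code 0010 → (6.000,4.668)–(6.056,5.000)
cell (6,5): code 0001 → (6.056,5.000)–(6.000,5.072)
total: 20 segments, chained into 1 closed loop(s), length Σ = 15.947059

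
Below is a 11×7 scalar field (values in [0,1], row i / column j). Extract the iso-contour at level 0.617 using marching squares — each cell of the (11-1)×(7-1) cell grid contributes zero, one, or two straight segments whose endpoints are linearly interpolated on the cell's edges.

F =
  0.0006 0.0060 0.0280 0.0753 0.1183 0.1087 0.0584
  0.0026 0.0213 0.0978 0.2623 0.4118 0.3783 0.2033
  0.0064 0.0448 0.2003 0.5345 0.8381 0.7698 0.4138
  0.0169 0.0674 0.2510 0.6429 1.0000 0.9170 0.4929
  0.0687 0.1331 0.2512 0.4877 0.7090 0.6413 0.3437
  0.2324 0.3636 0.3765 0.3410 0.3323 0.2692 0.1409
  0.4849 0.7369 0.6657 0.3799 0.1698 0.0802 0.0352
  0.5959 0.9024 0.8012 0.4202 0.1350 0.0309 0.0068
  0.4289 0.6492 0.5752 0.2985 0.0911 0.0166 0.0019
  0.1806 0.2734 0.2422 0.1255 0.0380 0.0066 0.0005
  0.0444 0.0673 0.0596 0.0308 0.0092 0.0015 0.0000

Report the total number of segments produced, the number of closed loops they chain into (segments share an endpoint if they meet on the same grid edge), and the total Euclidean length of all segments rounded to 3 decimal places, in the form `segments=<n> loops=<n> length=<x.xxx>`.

segments=22 loops=2 length=15.954

cell (1,3): code 0100 → (1.481,4.000)–(2.000,3.272)
cell (1,4): code 1100 → (1.610,5.000)–(1.481,4.000)
cell (1,5): code 1000 → (2.000,5.429)–(1.610,5.000)
cell (2,2): code 0100 → (2.761,3.000)–(3.000,2.934)
cell (2,3): code 1110 → (2.000,3.272)–(2.761,3.000)
cell (2,5): code 1001 → (3.000,5.707)–(2.000,5.429)
cell (3,2): code 0010 → (3.000,2.934)–(3.167,3.000)
cell (3,3): code 0111 → (3.167,3.000)–(4.000,3.584)
cell (3,5): code 1001 → (4.000,5.082)–(3.000,5.707)
cell (4,3): code 0010 → (4.000,3.584)–(4.244,4.000)
cell (4,4): code 0011 → (4.244,4.000)–(4.065,5.000)
cell (4,5): code 0001 → (4.065,5.000)–(4.000,5.082)
cell (5,0): code 0100 → (5.679,1.000)–(6.000,0.524)
cell (5,1): code 1100 → (5.832,2.000)–(5.679,1.000)
cell (5,2): code 1000 → (6.000,2.170)–(5.832,2.000)
cell (6,0): code 0110 → (6.000,0.524)–(7.000,0.069)
cell (6,2): code 1001 → (7.000,2.483)–(6.000,2.170)
cell (7,0): code 0110 → (7.000,0.069)–(8.000,0.854)
cell (7,1): code 1011 → (8.000,1.435)–(7.815,2.000)
cell (7,2): code 0001 → (7.815,2.000)–(7.000,2.483)
cell (8,0): code 0010 → (8.000,0.854)–(8.086,1.000)
cell (8,1): code 0001 → (8.086,1.000)–(8.000,1.435)
total: 22 segments, chained into 2 closed loop(s), length Σ = 15.953830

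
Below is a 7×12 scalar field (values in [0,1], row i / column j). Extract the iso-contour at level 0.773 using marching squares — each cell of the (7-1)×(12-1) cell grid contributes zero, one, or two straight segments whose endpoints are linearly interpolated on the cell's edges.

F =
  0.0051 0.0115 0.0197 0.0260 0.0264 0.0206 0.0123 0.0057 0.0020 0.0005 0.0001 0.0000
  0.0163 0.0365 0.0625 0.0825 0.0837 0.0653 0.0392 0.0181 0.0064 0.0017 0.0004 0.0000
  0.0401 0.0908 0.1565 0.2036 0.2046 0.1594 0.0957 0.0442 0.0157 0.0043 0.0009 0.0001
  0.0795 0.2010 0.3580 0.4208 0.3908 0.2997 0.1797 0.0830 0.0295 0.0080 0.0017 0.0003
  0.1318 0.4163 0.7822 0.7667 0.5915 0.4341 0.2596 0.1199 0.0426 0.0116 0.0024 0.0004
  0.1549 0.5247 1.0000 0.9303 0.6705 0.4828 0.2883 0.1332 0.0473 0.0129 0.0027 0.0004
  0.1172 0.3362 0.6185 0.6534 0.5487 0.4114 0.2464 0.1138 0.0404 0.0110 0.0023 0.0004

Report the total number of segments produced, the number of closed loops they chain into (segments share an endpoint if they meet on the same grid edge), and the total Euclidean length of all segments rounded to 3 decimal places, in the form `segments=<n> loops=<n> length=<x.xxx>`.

segments=8 loops=1 length=5.863

cell (3,1): code 0100 → (3.978,2.000)–(4.000,1.975)
cell (3,2): code 1000 → (4.000,2.594)–(3.978,2.000)
cell (4,1): code 0110 → (4.000,1.975)–(5.000,1.522)
cell (4,2): code 1101 → (4.039,3.000)–(4.000,2.594)
cell (4,3): code 1000 → (5.000,3.605)–(4.039,3.000)
cell (5,1): code 0010 → (5.000,1.522)–(5.595,2.000)
cell (5,2): code 0011 → (5.595,2.000)–(5.568,3.000)
cell (5,3): code 0001 → (5.568,3.000)–(5.000,3.605)
total: 8 segments, chained into 1 closed loop(s), length Σ = 5.862846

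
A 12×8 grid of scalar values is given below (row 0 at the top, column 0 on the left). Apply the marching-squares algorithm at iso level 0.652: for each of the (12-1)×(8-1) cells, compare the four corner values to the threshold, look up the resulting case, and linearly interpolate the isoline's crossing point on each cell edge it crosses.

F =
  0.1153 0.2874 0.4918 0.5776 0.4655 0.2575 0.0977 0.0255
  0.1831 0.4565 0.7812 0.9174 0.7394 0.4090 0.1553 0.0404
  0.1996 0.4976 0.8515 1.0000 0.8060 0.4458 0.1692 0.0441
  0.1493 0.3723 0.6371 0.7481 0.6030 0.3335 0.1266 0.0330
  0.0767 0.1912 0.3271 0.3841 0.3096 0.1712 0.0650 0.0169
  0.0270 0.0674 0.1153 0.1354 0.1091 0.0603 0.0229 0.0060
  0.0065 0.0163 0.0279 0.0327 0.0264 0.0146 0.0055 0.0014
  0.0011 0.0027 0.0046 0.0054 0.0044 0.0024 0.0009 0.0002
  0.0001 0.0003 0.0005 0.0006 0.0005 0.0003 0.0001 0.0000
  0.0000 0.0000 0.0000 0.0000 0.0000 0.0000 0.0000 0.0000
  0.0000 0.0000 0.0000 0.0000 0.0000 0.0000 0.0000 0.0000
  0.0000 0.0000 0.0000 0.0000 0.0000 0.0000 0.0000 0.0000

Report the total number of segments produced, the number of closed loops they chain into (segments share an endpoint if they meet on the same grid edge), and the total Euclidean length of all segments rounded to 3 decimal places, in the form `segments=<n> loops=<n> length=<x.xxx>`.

segments=12 loops=1 length=9.339

cell (0,1): code 0100 → (0.554,2.000)–(1.000,1.602)
cell (0,2): code 1100 → (0.219,3.000)–(0.554,2.000)
cell (0,3): code 1100 → (0.681,4.000)–(0.219,3.000)
cell (0,4): code 1000 → (1.000,4.265)–(0.681,4.000)
cell (1,1): code 0110 → (1.000,1.602)–(2.000,1.436)
cell (1,4): code 1001 → (2.000,4.428)–(1.000,4.265)
cell (2,1): code 0010 → (2.000,1.436)–(2.931,2.000)
cell (2,2): code 0111 → (2.931,2.000)–(3.000,2.134)
cell (2,3): code 1011 → (3.000,3.662)–(2.759,4.000)
cell (2,4): code 0001 → (2.759,4.000)–(2.000,4.428)
cell (3,2): code 0010 → (3.000,2.134)–(3.264,3.000)
cell (3,3): code 0001 → (3.264,3.000)–(3.000,3.662)
total: 12 segments, chained into 1 closed loop(s), length Σ = 9.338510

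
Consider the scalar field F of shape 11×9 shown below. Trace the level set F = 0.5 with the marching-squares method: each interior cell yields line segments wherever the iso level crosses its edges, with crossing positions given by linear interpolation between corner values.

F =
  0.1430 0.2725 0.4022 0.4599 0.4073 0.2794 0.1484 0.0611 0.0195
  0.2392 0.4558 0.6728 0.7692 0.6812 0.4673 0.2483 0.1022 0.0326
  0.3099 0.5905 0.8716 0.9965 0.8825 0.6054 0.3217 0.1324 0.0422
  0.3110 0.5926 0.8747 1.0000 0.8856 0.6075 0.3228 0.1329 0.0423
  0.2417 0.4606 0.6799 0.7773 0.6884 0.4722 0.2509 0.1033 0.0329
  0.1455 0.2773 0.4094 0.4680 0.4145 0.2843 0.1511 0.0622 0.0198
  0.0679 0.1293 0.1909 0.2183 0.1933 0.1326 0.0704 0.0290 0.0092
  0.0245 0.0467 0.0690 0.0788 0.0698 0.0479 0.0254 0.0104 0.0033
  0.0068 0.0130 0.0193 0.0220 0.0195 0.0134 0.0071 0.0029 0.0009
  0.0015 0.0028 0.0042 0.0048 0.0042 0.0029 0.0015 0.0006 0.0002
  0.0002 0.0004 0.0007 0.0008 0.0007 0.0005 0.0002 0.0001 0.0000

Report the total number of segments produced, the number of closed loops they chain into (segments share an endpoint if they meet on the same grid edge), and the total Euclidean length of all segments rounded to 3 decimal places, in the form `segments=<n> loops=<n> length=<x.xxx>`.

cell (0,1): code 0100 → (0.361,2.000)–(1.000,1.204)
cell (0,2): code 1100 → (0.130,3.000)–(0.361,2.000)
cell (0,3): code 1100 → (0.338,4.000)–(0.130,3.000)
cell (0,4): code 1000 → (1.000,4.847)–(0.338,4.000)
cell (1,0): code 0100 → (1.328,1.000)–(2.000,0.677)
cell (1,1): code 1110 → (1.000,1.204)–(1.328,1.000)
cell (1,4): code 1101 → (1.237,5.000)–(1.000,4.847)
cell (1,5): code 1000 → (2.000,5.372)–(1.237,5.000)
cell (2,0): code 0110 → (2.000,0.677)–(3.000,0.671)
cell (2,5): code 1001 → (3.000,5.378)–(2.000,5.372)
cell (3,0): code 0010 → (3.000,0.671)–(3.702,1.000)
cell (3,1): code 0111 → (3.702,1.000)–(4.000,1.180)
cell (3,4): code 1011 → (4.000,4.871)–(3.795,5.000)
cell (3,5): code 0001 → (3.795,5.000)–(3.000,5.378)
cell (4,1): code 0010 → (4.000,1.180)–(4.665,2.000)
cell (4,2): code 0011 → (4.665,2.000)–(4.897,3.000)
cell (4,3): code 0011 → (4.897,3.000)–(4.688,4.000)
cell (4,4): code 0001 → (4.688,4.000)–(4.000,4.871)
total: 18 segments, chained into 1 closed loop(s), length Σ = 14.865297

segments=18 loops=1 length=14.865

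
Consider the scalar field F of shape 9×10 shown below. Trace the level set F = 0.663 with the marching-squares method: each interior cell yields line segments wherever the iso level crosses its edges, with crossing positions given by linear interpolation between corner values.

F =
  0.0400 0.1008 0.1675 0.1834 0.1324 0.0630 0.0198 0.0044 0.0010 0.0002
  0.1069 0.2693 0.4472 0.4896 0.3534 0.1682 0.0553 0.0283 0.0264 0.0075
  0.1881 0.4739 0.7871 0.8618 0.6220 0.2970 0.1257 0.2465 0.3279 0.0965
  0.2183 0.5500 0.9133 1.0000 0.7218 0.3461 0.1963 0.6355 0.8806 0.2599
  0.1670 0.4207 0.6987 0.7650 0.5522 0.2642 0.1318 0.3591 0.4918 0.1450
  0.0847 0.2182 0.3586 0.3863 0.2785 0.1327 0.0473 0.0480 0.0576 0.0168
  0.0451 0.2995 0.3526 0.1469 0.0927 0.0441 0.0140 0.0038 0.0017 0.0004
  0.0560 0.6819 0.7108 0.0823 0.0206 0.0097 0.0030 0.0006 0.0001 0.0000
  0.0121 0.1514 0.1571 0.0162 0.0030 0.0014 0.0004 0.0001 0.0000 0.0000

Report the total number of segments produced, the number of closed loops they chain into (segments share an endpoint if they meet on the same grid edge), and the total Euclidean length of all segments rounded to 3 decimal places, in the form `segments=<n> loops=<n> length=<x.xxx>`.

segments=22 loops=3 length=14.313

cell (1,1): code 0100 → (1.635,2.000)–(2.000,1.604)
cell (1,2): code 1100 → (1.466,3.000)–(1.635,2.000)
cell (1,3): code 1000 → (2.000,3.829)–(1.466,3.000)
cell (2,1): code 0110 → (2.000,1.604)–(3.000,1.311)
cell (2,3): code 1101 → (2.411,4.000)–(2.000,3.829)
cell (2,4): code 1000 → (3.000,4.157)–(2.411,4.000)
cell (2,7): code 0100 → (2.606,8.000)–(3.000,7.112)
cell (2,8): code 1000 → (3.000,8.351)–(2.606,8.000)
cell (3,1): code 0110 → (3.000,1.311)–(4.000,1.872)
cell (3,3): code 1011 → (4.000,3.479)–(3.347,4.000)
cell (3,4): code 0001 → (3.347,4.000)–(3.000,4.157)
cell (3,7): code 0010 → (3.000,7.112)–(3.560,8.000)
cell (3,8): code 0001 → (3.560,8.000)–(3.000,8.351)
cell (4,1): code 0010 → (4.000,1.872)–(4.105,2.000)
cell (4,2): code 0011 → (4.105,2.000)–(4.269,3.000)
cell (4,3): code 0001 → (4.269,3.000)–(4.000,3.479)
cell (6,0): code 0100 → (6.951,1.000)–(7.000,0.970)
cell (6,1): code 1100 → (6.867,2.000)–(6.951,1.000)
cell (6,2): code 1000 → (7.000,2.076)–(6.867,2.000)
cell (7,0): code 0010 → (7.000,0.970)–(7.036,1.000)
cell (7,1): code 0011 → (7.036,1.000)–(7.086,2.000)
cell (7,2): code 0001 → (7.086,2.000)–(7.000,2.076)
total: 22 segments, chained into 3 closed loop(s), length Σ = 14.313317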